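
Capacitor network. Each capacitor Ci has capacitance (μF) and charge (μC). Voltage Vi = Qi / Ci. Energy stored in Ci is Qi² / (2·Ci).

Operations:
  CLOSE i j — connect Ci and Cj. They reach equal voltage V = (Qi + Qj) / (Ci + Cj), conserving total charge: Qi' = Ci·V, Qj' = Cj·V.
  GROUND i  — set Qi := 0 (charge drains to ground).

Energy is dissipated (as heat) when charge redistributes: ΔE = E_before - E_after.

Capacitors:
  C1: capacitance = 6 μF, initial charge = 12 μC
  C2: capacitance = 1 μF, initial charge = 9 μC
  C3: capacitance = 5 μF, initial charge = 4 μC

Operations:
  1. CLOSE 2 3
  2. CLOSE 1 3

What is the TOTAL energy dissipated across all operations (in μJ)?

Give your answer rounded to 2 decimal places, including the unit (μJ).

Answer: 28.05 μJ

Derivation:
Initial: C1(6μF, Q=12μC, V=2.00V), C2(1μF, Q=9μC, V=9.00V), C3(5μF, Q=4μC, V=0.80V)
Op 1: CLOSE 2-3: Q_total=13.00, C_total=6.00, V=2.17; Q2=2.17, Q3=10.83; dissipated=28.017
Op 2: CLOSE 1-3: Q_total=22.83, C_total=11.00, V=2.08; Q1=12.45, Q3=10.38; dissipated=0.038
Total dissipated: 28.055 μJ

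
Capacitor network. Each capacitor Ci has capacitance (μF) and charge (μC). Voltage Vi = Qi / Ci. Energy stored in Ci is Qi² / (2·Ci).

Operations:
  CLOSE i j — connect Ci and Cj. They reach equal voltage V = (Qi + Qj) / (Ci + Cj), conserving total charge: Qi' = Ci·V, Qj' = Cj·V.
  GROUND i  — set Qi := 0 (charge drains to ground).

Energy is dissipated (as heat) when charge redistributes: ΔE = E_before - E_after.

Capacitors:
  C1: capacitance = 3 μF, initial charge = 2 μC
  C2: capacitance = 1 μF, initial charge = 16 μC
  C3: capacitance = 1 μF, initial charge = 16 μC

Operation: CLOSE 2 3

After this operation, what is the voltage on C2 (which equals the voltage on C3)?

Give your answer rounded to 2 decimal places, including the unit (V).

Initial: C1(3μF, Q=2μC, V=0.67V), C2(1μF, Q=16μC, V=16.00V), C3(1μF, Q=16μC, V=16.00V)
Op 1: CLOSE 2-3: Q_total=32.00, C_total=2.00, V=16.00; Q2=16.00, Q3=16.00; dissipated=0.000

Answer: 16.00 V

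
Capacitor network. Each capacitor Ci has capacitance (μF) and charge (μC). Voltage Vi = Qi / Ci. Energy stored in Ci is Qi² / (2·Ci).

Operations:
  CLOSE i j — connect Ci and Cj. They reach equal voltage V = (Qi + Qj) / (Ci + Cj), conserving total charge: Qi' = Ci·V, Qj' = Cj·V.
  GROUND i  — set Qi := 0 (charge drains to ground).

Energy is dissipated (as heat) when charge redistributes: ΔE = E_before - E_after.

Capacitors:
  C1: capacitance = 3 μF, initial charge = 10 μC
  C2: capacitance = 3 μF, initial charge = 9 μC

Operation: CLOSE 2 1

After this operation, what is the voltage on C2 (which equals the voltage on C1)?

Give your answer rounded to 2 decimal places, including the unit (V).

Initial: C1(3μF, Q=10μC, V=3.33V), C2(3μF, Q=9μC, V=3.00V)
Op 1: CLOSE 2-1: Q_total=19.00, C_total=6.00, V=3.17; Q2=9.50, Q1=9.50; dissipated=0.083

Answer: 3.17 V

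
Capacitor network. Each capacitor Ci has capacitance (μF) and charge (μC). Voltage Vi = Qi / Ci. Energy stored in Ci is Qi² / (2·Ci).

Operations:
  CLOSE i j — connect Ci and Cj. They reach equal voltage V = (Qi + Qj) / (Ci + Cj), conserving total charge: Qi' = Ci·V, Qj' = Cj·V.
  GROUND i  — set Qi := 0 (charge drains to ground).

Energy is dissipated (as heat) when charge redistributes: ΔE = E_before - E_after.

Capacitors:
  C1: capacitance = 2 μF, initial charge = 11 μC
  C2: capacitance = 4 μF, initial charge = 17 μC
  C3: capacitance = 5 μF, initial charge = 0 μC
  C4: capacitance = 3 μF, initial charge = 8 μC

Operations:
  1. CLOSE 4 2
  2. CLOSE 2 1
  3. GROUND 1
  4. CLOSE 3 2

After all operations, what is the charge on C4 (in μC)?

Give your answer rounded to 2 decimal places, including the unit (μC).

Answer: 10.71 μC

Derivation:
Initial: C1(2μF, Q=11μC, V=5.50V), C2(4μF, Q=17μC, V=4.25V), C3(5μF, Q=0μC, V=0.00V), C4(3μF, Q=8μC, V=2.67V)
Op 1: CLOSE 4-2: Q_total=25.00, C_total=7.00, V=3.57; Q4=10.71, Q2=14.29; dissipated=2.149
Op 2: CLOSE 2-1: Q_total=25.29, C_total=6.00, V=4.21; Q2=16.86, Q1=8.43; dissipated=2.480
Op 3: GROUND 1: Q1=0; energy lost=17.760
Op 4: CLOSE 3-2: Q_total=16.86, C_total=9.00, V=1.87; Q3=9.37, Q2=7.49; dissipated=19.734
Final charges: Q1=0.00, Q2=7.49, Q3=9.37, Q4=10.71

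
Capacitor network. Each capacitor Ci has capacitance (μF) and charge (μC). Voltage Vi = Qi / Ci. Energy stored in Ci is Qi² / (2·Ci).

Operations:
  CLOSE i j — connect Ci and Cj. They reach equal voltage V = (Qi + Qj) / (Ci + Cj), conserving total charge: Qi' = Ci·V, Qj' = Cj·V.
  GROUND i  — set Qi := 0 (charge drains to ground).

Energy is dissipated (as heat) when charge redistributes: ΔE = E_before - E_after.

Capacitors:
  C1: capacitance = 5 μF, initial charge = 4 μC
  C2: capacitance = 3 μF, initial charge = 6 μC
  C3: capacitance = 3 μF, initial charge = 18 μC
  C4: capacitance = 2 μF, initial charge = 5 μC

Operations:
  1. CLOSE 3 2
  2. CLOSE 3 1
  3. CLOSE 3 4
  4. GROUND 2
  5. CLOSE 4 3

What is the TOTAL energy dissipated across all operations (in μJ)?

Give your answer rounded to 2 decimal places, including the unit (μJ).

Answer: 45.75 μJ

Derivation:
Initial: C1(5μF, Q=4μC, V=0.80V), C2(3μF, Q=6μC, V=2.00V), C3(3μF, Q=18μC, V=6.00V), C4(2μF, Q=5μC, V=2.50V)
Op 1: CLOSE 3-2: Q_total=24.00, C_total=6.00, V=4.00; Q3=12.00, Q2=12.00; dissipated=12.000
Op 2: CLOSE 3-1: Q_total=16.00, C_total=8.00, V=2.00; Q3=6.00, Q1=10.00; dissipated=9.600
Op 3: CLOSE 3-4: Q_total=11.00, C_total=5.00, V=2.20; Q3=6.60, Q4=4.40; dissipated=0.150
Op 4: GROUND 2: Q2=0; energy lost=24.000
Op 5: CLOSE 4-3: Q_total=11.00, C_total=5.00, V=2.20; Q4=4.40, Q3=6.60; dissipated=0.000
Total dissipated: 45.750 μJ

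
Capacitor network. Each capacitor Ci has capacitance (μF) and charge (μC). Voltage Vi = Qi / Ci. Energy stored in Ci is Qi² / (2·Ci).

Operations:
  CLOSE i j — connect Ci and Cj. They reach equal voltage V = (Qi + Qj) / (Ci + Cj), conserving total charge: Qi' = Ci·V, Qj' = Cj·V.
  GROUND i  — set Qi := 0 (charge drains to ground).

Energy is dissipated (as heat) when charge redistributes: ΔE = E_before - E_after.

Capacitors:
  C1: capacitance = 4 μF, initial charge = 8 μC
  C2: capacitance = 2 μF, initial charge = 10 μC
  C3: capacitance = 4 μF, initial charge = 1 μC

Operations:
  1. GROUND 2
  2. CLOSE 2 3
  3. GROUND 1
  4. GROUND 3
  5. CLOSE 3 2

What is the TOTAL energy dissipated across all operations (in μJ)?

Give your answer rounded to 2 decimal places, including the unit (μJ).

Answer: 33.12 μJ

Derivation:
Initial: C1(4μF, Q=8μC, V=2.00V), C2(2μF, Q=10μC, V=5.00V), C3(4μF, Q=1μC, V=0.25V)
Op 1: GROUND 2: Q2=0; energy lost=25.000
Op 2: CLOSE 2-3: Q_total=1.00, C_total=6.00, V=0.17; Q2=0.33, Q3=0.67; dissipated=0.042
Op 3: GROUND 1: Q1=0; energy lost=8.000
Op 4: GROUND 3: Q3=0; energy lost=0.056
Op 5: CLOSE 3-2: Q_total=0.33, C_total=6.00, V=0.06; Q3=0.22, Q2=0.11; dissipated=0.019
Total dissipated: 33.116 μJ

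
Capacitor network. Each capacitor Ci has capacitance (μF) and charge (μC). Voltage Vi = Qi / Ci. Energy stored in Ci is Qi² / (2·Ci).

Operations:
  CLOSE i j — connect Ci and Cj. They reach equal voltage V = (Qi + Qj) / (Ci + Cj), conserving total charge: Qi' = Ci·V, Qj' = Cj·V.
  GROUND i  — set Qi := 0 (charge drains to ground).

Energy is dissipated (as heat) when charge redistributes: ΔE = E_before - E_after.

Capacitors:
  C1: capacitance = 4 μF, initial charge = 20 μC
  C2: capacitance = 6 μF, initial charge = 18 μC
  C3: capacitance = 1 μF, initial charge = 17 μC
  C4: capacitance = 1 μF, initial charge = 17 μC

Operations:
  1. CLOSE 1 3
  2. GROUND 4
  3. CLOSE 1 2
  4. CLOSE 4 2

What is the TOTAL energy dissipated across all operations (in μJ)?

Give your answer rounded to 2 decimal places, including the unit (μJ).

Answer: 235.04 μJ

Derivation:
Initial: C1(4μF, Q=20μC, V=5.00V), C2(6μF, Q=18μC, V=3.00V), C3(1μF, Q=17μC, V=17.00V), C4(1μF, Q=17μC, V=17.00V)
Op 1: CLOSE 1-3: Q_total=37.00, C_total=5.00, V=7.40; Q1=29.60, Q3=7.40; dissipated=57.600
Op 2: GROUND 4: Q4=0; energy lost=144.500
Op 3: CLOSE 1-2: Q_total=47.60, C_total=10.00, V=4.76; Q1=19.04, Q2=28.56; dissipated=23.232
Op 4: CLOSE 4-2: Q_total=28.56, C_total=7.00, V=4.08; Q4=4.08, Q2=24.48; dissipated=9.710
Total dissipated: 235.042 μJ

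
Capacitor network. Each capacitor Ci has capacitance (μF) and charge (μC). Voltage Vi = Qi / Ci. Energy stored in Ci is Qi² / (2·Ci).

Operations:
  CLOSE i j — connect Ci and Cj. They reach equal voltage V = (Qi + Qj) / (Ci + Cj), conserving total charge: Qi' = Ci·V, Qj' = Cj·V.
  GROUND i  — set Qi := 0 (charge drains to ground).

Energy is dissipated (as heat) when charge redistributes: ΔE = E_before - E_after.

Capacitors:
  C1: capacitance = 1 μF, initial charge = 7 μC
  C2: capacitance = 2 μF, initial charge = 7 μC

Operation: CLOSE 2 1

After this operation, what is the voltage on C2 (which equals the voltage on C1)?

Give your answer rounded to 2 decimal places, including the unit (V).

Answer: 4.67 V

Derivation:
Initial: C1(1μF, Q=7μC, V=7.00V), C2(2μF, Q=7μC, V=3.50V)
Op 1: CLOSE 2-1: Q_total=14.00, C_total=3.00, V=4.67; Q2=9.33, Q1=4.67; dissipated=4.083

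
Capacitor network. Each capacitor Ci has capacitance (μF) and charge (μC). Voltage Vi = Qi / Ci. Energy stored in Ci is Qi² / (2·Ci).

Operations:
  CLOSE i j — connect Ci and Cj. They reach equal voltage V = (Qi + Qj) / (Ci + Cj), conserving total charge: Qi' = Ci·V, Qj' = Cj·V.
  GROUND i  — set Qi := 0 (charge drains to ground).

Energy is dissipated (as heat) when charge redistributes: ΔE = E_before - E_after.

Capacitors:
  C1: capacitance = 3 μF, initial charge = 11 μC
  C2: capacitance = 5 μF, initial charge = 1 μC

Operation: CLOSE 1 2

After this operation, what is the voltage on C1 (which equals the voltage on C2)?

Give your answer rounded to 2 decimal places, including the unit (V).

Answer: 1.50 V

Derivation:
Initial: C1(3μF, Q=11μC, V=3.67V), C2(5μF, Q=1μC, V=0.20V)
Op 1: CLOSE 1-2: Q_total=12.00, C_total=8.00, V=1.50; Q1=4.50, Q2=7.50; dissipated=11.267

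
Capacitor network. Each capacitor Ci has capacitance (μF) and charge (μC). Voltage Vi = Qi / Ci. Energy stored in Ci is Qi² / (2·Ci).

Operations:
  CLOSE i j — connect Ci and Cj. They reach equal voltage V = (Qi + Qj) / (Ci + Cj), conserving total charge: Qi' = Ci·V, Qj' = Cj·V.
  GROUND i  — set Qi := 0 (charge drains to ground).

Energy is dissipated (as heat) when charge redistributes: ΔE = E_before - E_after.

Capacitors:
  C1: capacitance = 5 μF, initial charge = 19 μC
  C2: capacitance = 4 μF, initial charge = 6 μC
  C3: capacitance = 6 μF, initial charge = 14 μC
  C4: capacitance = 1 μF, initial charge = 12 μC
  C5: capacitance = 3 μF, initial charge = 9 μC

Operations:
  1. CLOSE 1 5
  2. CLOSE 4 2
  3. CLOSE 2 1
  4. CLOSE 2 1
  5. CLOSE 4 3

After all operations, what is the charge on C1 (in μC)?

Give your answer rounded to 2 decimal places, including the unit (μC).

Initial: C1(5μF, Q=19μC, V=3.80V), C2(4μF, Q=6μC, V=1.50V), C3(6μF, Q=14μC, V=2.33V), C4(1μF, Q=12μC, V=12.00V), C5(3μF, Q=9μC, V=3.00V)
Op 1: CLOSE 1-5: Q_total=28.00, C_total=8.00, V=3.50; Q1=17.50, Q5=10.50; dissipated=0.600
Op 2: CLOSE 4-2: Q_total=18.00, C_total=5.00, V=3.60; Q4=3.60, Q2=14.40; dissipated=44.100
Op 3: CLOSE 2-1: Q_total=31.90, C_total=9.00, V=3.54; Q2=14.18, Q1=17.72; dissipated=0.011
Op 4: CLOSE 2-1: Q_total=31.90, C_total=9.00, V=3.54; Q2=14.18, Q1=17.72; dissipated=0.000
Op 5: CLOSE 4-3: Q_total=17.60, C_total=7.00, V=2.51; Q4=2.51, Q3=15.09; dissipated=0.688
Final charges: Q1=17.72, Q2=14.18, Q3=15.09, Q4=2.51, Q5=10.50

Answer: 17.72 μC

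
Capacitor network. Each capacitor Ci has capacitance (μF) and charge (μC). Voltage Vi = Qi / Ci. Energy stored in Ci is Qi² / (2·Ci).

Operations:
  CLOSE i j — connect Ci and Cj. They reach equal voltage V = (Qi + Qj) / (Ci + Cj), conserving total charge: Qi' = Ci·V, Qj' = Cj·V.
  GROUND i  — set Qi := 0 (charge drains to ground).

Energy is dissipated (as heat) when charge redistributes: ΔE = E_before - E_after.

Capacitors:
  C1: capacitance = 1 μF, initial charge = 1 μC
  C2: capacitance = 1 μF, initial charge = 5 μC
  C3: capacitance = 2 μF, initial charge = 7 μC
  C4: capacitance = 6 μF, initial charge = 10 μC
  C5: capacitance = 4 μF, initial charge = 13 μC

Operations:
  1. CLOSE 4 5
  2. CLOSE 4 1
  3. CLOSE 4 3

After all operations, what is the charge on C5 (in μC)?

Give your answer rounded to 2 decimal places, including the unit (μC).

Initial: C1(1μF, Q=1μC, V=1.00V), C2(1μF, Q=5μC, V=5.00V), C3(2μF, Q=7μC, V=3.50V), C4(6μF, Q=10μC, V=1.67V), C5(4μF, Q=13μC, V=3.25V)
Op 1: CLOSE 4-5: Q_total=23.00, C_total=10.00, V=2.30; Q4=13.80, Q5=9.20; dissipated=3.008
Op 2: CLOSE 4-1: Q_total=14.80, C_total=7.00, V=2.11; Q4=12.69, Q1=2.11; dissipated=0.724
Op 3: CLOSE 4-3: Q_total=19.69, C_total=8.00, V=2.46; Q4=14.76, Q3=4.92; dissipated=1.440
Final charges: Q1=2.11, Q2=5.00, Q3=4.92, Q4=14.76, Q5=9.20

Answer: 9.20 μC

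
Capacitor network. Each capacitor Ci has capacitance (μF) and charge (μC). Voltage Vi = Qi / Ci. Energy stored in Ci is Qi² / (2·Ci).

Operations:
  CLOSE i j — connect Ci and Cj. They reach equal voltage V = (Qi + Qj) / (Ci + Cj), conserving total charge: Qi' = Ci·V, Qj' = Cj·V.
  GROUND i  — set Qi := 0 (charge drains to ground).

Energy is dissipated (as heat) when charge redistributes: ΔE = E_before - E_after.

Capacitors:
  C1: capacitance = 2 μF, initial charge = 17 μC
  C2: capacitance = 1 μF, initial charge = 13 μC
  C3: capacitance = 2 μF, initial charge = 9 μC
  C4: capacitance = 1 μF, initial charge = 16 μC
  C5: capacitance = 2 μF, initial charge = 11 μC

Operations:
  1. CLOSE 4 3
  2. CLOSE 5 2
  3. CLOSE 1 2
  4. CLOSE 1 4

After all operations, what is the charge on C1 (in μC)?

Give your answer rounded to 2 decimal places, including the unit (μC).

Initial: C1(2μF, Q=17μC, V=8.50V), C2(1μF, Q=13μC, V=13.00V), C3(2μF, Q=9μC, V=4.50V), C4(1μF, Q=16μC, V=16.00V), C5(2μF, Q=11μC, V=5.50V)
Op 1: CLOSE 4-3: Q_total=25.00, C_total=3.00, V=8.33; Q4=8.33, Q3=16.67; dissipated=44.083
Op 2: CLOSE 5-2: Q_total=24.00, C_total=3.00, V=8.00; Q5=16.00, Q2=8.00; dissipated=18.750
Op 3: CLOSE 1-2: Q_total=25.00, C_total=3.00, V=8.33; Q1=16.67, Q2=8.33; dissipated=0.083
Op 4: CLOSE 1-4: Q_total=25.00, C_total=3.00, V=8.33; Q1=16.67, Q4=8.33; dissipated=0.000
Final charges: Q1=16.67, Q2=8.33, Q3=16.67, Q4=8.33, Q5=16.00

Answer: 16.67 μC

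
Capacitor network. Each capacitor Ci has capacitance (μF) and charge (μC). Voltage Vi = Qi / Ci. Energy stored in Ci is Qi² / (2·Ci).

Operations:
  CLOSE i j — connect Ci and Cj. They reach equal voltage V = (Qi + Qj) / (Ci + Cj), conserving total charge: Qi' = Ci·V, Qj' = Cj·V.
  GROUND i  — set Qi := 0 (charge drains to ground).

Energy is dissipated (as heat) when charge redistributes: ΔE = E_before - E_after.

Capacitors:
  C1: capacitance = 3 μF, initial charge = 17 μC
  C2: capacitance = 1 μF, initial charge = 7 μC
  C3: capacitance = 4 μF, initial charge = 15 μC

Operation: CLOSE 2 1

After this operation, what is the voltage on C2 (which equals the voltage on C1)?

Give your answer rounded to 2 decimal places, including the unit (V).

Answer: 6.00 V

Derivation:
Initial: C1(3μF, Q=17μC, V=5.67V), C2(1μF, Q=7μC, V=7.00V), C3(4μF, Q=15μC, V=3.75V)
Op 1: CLOSE 2-1: Q_total=24.00, C_total=4.00, V=6.00; Q2=6.00, Q1=18.00; dissipated=0.667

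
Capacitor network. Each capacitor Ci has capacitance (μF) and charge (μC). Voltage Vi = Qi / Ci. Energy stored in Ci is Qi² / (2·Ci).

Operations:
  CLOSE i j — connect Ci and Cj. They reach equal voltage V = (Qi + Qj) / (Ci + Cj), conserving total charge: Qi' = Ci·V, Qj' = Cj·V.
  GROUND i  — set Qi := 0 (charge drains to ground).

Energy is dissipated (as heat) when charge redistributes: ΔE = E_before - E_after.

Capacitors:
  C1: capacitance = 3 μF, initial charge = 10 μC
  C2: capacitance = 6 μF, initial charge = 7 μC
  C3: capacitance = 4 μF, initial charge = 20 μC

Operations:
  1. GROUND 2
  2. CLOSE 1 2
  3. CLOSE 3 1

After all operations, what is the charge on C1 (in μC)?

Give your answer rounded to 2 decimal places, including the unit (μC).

Answer: 10.00 μC

Derivation:
Initial: C1(3μF, Q=10μC, V=3.33V), C2(6μF, Q=7μC, V=1.17V), C3(4μF, Q=20μC, V=5.00V)
Op 1: GROUND 2: Q2=0; energy lost=4.083
Op 2: CLOSE 1-2: Q_total=10.00, C_total=9.00, V=1.11; Q1=3.33, Q2=6.67; dissipated=11.111
Op 3: CLOSE 3-1: Q_total=23.33, C_total=7.00, V=3.33; Q3=13.33, Q1=10.00; dissipated=12.963
Final charges: Q1=10.00, Q2=6.67, Q3=13.33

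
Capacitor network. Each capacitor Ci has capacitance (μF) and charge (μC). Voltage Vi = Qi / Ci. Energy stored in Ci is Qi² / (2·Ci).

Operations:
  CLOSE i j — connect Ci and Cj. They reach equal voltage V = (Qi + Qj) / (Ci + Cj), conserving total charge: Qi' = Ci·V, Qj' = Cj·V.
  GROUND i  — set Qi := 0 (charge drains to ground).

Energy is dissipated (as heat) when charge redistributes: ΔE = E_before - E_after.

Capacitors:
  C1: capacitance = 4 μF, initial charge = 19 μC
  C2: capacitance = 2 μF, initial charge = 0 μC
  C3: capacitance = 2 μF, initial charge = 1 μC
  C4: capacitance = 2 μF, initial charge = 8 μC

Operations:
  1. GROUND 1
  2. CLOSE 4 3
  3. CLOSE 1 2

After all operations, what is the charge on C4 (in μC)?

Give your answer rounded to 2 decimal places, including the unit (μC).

Answer: 4.50 μC

Derivation:
Initial: C1(4μF, Q=19μC, V=4.75V), C2(2μF, Q=0μC, V=0.00V), C3(2μF, Q=1μC, V=0.50V), C4(2μF, Q=8μC, V=4.00V)
Op 1: GROUND 1: Q1=0; energy lost=45.125
Op 2: CLOSE 4-3: Q_total=9.00, C_total=4.00, V=2.25; Q4=4.50, Q3=4.50; dissipated=6.125
Op 3: CLOSE 1-2: Q_total=0.00, C_total=6.00, V=0.00; Q1=0.00, Q2=0.00; dissipated=0.000
Final charges: Q1=0.00, Q2=0.00, Q3=4.50, Q4=4.50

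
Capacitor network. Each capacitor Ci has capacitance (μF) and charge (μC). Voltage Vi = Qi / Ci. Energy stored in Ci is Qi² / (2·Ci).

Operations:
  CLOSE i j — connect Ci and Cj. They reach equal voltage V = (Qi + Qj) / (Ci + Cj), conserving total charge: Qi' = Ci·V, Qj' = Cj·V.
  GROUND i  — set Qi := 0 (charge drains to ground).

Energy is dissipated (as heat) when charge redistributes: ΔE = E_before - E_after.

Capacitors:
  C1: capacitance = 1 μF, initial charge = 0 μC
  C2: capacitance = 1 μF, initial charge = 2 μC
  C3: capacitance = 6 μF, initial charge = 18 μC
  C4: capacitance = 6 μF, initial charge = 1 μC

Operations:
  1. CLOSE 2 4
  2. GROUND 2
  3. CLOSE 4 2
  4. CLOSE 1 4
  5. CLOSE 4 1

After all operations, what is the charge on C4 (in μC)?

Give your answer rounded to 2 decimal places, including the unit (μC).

Answer: 1.89 μC

Derivation:
Initial: C1(1μF, Q=0μC, V=0.00V), C2(1μF, Q=2μC, V=2.00V), C3(6μF, Q=18μC, V=3.00V), C4(6μF, Q=1μC, V=0.17V)
Op 1: CLOSE 2-4: Q_total=3.00, C_total=7.00, V=0.43; Q2=0.43, Q4=2.57; dissipated=1.440
Op 2: GROUND 2: Q2=0; energy lost=0.092
Op 3: CLOSE 4-2: Q_total=2.57, C_total=7.00, V=0.37; Q4=2.20, Q2=0.37; dissipated=0.079
Op 4: CLOSE 1-4: Q_total=2.20, C_total=7.00, V=0.31; Q1=0.31, Q4=1.89; dissipated=0.058
Op 5: CLOSE 4-1: Q_total=2.20, C_total=7.00, V=0.31; Q4=1.89, Q1=0.31; dissipated=0.000
Final charges: Q1=0.31, Q2=0.37, Q3=18.00, Q4=1.89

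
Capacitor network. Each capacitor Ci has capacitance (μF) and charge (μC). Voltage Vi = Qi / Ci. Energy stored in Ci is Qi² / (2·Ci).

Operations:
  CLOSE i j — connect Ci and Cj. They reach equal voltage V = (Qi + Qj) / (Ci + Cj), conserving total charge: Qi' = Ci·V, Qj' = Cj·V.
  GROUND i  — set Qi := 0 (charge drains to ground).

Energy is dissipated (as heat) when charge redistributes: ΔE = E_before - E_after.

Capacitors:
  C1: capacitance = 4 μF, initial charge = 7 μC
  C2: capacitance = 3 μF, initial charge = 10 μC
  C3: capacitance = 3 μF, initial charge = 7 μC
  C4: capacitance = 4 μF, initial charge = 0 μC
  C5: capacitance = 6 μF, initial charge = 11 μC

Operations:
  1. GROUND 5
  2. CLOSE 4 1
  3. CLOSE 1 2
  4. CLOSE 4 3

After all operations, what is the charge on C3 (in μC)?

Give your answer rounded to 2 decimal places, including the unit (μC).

Answer: 4.50 μC

Derivation:
Initial: C1(4μF, Q=7μC, V=1.75V), C2(3μF, Q=10μC, V=3.33V), C3(3μF, Q=7μC, V=2.33V), C4(4μF, Q=0μC, V=0.00V), C5(6μF, Q=11μC, V=1.83V)
Op 1: GROUND 5: Q5=0; energy lost=10.083
Op 2: CLOSE 4-1: Q_total=7.00, C_total=8.00, V=0.88; Q4=3.50, Q1=3.50; dissipated=3.062
Op 3: CLOSE 1-2: Q_total=13.50, C_total=7.00, V=1.93; Q1=7.71, Q2=5.79; dissipated=5.180
Op 4: CLOSE 4-3: Q_total=10.50, C_total=7.00, V=1.50; Q4=6.00, Q3=4.50; dissipated=1.823
Final charges: Q1=7.71, Q2=5.79, Q3=4.50, Q4=6.00, Q5=0.00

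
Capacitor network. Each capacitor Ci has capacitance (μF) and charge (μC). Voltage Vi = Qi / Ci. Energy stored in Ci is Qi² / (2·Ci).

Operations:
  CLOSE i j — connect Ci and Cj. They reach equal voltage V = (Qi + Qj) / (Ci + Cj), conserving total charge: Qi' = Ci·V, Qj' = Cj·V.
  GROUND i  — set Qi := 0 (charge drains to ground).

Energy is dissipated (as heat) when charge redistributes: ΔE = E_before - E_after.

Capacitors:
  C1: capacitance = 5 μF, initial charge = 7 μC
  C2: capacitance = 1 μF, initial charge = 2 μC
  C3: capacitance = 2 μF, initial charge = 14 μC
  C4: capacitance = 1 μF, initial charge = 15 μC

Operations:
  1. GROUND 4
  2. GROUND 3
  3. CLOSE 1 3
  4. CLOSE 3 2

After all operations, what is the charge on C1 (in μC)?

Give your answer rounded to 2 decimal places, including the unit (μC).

Answer: 5.00 μC

Derivation:
Initial: C1(5μF, Q=7μC, V=1.40V), C2(1μF, Q=2μC, V=2.00V), C3(2μF, Q=14μC, V=7.00V), C4(1μF, Q=15μC, V=15.00V)
Op 1: GROUND 4: Q4=0; energy lost=112.500
Op 2: GROUND 3: Q3=0; energy lost=49.000
Op 3: CLOSE 1-3: Q_total=7.00, C_total=7.00, V=1.00; Q1=5.00, Q3=2.00; dissipated=1.400
Op 4: CLOSE 3-2: Q_total=4.00, C_total=3.00, V=1.33; Q3=2.67, Q2=1.33; dissipated=0.333
Final charges: Q1=5.00, Q2=1.33, Q3=2.67, Q4=0.00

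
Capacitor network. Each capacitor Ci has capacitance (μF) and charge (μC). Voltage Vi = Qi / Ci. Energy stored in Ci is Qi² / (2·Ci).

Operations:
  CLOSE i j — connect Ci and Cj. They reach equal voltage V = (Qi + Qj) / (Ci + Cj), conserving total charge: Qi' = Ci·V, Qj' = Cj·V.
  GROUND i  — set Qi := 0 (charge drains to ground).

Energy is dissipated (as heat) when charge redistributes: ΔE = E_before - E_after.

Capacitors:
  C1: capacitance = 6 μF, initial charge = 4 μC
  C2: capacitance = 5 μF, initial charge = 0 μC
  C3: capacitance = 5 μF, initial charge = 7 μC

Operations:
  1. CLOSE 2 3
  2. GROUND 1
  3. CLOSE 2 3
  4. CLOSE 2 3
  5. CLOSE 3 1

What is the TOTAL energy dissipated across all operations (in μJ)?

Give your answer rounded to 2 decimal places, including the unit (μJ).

Answer: 4.45 μJ

Derivation:
Initial: C1(6μF, Q=4μC, V=0.67V), C2(5μF, Q=0μC, V=0.00V), C3(5μF, Q=7μC, V=1.40V)
Op 1: CLOSE 2-3: Q_total=7.00, C_total=10.00, V=0.70; Q2=3.50, Q3=3.50; dissipated=2.450
Op 2: GROUND 1: Q1=0; energy lost=1.333
Op 3: CLOSE 2-3: Q_total=7.00, C_total=10.00, V=0.70; Q2=3.50, Q3=3.50; dissipated=0.000
Op 4: CLOSE 2-3: Q_total=7.00, C_total=10.00, V=0.70; Q2=3.50, Q3=3.50; dissipated=0.000
Op 5: CLOSE 3-1: Q_total=3.50, C_total=11.00, V=0.32; Q3=1.59, Q1=1.91; dissipated=0.668
Total dissipated: 4.452 μJ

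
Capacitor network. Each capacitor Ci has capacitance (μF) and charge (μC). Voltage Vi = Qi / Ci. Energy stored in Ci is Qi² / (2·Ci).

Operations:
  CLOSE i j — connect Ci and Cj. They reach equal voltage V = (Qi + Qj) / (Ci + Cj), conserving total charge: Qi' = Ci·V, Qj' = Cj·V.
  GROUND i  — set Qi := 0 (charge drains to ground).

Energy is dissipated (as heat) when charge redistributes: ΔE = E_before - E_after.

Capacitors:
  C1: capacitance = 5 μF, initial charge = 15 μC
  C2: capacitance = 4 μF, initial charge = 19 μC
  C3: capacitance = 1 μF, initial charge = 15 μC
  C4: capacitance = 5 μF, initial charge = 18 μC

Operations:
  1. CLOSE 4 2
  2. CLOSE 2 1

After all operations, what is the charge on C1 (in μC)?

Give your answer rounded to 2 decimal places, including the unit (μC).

Answer: 17.47 μC

Derivation:
Initial: C1(5μF, Q=15μC, V=3.00V), C2(4μF, Q=19μC, V=4.75V), C3(1μF, Q=15μC, V=15.00V), C4(5μF, Q=18μC, V=3.60V)
Op 1: CLOSE 4-2: Q_total=37.00, C_total=9.00, V=4.11; Q4=20.56, Q2=16.44; dissipated=1.469
Op 2: CLOSE 2-1: Q_total=31.44, C_total=9.00, V=3.49; Q2=13.98, Q1=17.47; dissipated=1.372
Final charges: Q1=17.47, Q2=13.98, Q3=15.00, Q4=20.56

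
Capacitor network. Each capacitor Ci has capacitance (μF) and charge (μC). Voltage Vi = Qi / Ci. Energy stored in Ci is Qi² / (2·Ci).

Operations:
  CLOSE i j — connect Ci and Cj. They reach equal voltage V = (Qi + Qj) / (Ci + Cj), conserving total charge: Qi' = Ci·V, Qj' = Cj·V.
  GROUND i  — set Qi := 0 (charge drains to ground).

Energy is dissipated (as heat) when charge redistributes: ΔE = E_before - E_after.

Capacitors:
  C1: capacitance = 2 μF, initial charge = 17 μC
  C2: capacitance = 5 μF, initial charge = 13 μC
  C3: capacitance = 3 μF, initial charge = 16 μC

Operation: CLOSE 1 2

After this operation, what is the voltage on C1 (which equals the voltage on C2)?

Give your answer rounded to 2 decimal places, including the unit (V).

Answer: 4.29 V

Derivation:
Initial: C1(2μF, Q=17μC, V=8.50V), C2(5μF, Q=13μC, V=2.60V), C3(3μF, Q=16μC, V=5.33V)
Op 1: CLOSE 1-2: Q_total=30.00, C_total=7.00, V=4.29; Q1=8.57, Q2=21.43; dissipated=24.864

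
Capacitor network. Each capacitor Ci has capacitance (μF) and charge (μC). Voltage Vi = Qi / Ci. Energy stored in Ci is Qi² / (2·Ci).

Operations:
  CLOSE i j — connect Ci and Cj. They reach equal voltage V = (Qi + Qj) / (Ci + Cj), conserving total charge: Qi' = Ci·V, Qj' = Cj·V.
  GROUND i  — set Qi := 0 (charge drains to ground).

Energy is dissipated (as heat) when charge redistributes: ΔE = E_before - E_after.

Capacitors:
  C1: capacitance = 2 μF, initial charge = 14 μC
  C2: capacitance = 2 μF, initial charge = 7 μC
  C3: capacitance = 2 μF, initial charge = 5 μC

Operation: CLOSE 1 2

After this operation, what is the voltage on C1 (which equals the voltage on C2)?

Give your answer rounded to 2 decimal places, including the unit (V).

Initial: C1(2μF, Q=14μC, V=7.00V), C2(2μF, Q=7μC, V=3.50V), C3(2μF, Q=5μC, V=2.50V)
Op 1: CLOSE 1-2: Q_total=21.00, C_total=4.00, V=5.25; Q1=10.50, Q2=10.50; dissipated=6.125

Answer: 5.25 V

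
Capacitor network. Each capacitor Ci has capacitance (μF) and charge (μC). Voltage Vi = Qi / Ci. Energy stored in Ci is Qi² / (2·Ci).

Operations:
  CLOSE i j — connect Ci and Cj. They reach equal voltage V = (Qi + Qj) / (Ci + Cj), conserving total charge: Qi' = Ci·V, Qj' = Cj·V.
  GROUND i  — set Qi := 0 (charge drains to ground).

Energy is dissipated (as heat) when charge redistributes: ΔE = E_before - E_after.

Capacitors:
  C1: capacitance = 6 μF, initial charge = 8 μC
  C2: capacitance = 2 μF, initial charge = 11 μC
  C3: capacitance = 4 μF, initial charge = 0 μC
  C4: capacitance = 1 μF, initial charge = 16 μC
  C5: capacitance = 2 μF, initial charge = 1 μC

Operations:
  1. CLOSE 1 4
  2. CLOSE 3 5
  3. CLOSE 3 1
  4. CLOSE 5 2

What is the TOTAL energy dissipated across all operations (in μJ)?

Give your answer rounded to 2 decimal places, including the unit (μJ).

Answer: 119.35 μJ

Derivation:
Initial: C1(6μF, Q=8μC, V=1.33V), C2(2μF, Q=11μC, V=5.50V), C3(4μF, Q=0μC, V=0.00V), C4(1μF, Q=16μC, V=16.00V), C5(2μF, Q=1μC, V=0.50V)
Op 1: CLOSE 1-4: Q_total=24.00, C_total=7.00, V=3.43; Q1=20.57, Q4=3.43; dissipated=92.190
Op 2: CLOSE 3-5: Q_total=1.00, C_total=6.00, V=0.17; Q3=0.67, Q5=0.33; dissipated=0.167
Op 3: CLOSE 3-1: Q_total=21.24, C_total=10.00, V=2.12; Q3=8.50, Q1=12.74; dissipated=12.768
Op 4: CLOSE 5-2: Q_total=11.33, C_total=4.00, V=2.83; Q5=5.67, Q2=5.67; dissipated=14.222
Total dissipated: 119.347 μJ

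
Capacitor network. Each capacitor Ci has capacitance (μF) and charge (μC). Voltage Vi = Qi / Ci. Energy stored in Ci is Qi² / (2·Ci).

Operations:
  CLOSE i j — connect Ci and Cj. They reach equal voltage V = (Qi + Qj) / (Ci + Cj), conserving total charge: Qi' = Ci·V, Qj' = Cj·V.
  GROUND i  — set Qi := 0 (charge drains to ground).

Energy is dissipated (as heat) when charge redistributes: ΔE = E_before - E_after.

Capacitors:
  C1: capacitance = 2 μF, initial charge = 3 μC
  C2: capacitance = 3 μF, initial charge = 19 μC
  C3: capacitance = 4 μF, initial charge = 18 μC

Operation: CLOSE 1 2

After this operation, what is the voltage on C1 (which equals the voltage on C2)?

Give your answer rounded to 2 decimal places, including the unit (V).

Answer: 4.40 V

Derivation:
Initial: C1(2μF, Q=3μC, V=1.50V), C2(3μF, Q=19μC, V=6.33V), C3(4μF, Q=18μC, V=4.50V)
Op 1: CLOSE 1-2: Q_total=22.00, C_total=5.00, V=4.40; Q1=8.80, Q2=13.20; dissipated=14.017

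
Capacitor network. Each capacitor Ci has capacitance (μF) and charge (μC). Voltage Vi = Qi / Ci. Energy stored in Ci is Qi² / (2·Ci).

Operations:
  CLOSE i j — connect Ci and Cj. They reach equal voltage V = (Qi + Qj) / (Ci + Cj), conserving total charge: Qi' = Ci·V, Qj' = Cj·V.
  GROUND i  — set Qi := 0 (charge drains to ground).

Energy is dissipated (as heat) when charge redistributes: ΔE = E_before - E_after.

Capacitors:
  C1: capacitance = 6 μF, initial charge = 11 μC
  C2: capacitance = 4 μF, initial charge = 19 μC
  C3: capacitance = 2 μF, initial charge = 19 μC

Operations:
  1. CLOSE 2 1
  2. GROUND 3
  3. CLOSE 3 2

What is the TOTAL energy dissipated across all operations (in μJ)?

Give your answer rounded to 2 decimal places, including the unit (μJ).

Initial: C1(6μF, Q=11μC, V=1.83V), C2(4μF, Q=19μC, V=4.75V), C3(2μF, Q=19μC, V=9.50V)
Op 1: CLOSE 2-1: Q_total=30.00, C_total=10.00, V=3.00; Q2=12.00, Q1=18.00; dissipated=10.208
Op 2: GROUND 3: Q3=0; energy lost=90.250
Op 3: CLOSE 3-2: Q_total=12.00, C_total=6.00, V=2.00; Q3=4.00, Q2=8.00; dissipated=6.000
Total dissipated: 106.458 μJ

Answer: 106.46 μJ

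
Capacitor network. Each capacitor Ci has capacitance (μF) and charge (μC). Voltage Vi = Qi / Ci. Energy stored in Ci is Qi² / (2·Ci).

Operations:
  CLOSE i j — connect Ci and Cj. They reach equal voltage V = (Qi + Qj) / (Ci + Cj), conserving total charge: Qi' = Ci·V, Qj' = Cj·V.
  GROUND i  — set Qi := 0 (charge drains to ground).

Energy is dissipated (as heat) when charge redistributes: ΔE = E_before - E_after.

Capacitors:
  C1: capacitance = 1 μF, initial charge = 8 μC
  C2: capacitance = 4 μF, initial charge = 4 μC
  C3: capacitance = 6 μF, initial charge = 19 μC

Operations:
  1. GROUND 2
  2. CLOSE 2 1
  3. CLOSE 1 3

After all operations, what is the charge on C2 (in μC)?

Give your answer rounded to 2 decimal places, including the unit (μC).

Initial: C1(1μF, Q=8μC, V=8.00V), C2(4μF, Q=4μC, V=1.00V), C3(6μF, Q=19μC, V=3.17V)
Op 1: GROUND 2: Q2=0; energy lost=2.000
Op 2: CLOSE 2-1: Q_total=8.00, C_total=5.00, V=1.60; Q2=6.40, Q1=1.60; dissipated=25.600
Op 3: CLOSE 1-3: Q_total=20.60, C_total=7.00, V=2.94; Q1=2.94, Q3=17.66; dissipated=1.052
Final charges: Q1=2.94, Q2=6.40, Q3=17.66

Answer: 6.40 μC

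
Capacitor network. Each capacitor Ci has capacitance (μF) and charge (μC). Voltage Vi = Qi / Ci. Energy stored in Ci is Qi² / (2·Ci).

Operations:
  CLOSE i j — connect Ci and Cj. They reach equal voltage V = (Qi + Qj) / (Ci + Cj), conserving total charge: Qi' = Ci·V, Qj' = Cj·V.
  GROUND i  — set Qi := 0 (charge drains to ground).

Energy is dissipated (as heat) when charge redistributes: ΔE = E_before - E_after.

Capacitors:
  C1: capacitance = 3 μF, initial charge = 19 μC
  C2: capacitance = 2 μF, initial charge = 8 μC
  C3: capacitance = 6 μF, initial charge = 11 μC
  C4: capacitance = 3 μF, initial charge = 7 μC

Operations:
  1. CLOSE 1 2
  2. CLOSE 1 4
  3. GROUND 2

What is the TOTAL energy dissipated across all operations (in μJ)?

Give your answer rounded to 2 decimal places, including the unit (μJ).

Initial: C1(3μF, Q=19μC, V=6.33V), C2(2μF, Q=8μC, V=4.00V), C3(6μF, Q=11μC, V=1.83V), C4(3μF, Q=7μC, V=2.33V)
Op 1: CLOSE 1-2: Q_total=27.00, C_total=5.00, V=5.40; Q1=16.20, Q2=10.80; dissipated=3.267
Op 2: CLOSE 1-4: Q_total=23.20, C_total=6.00, V=3.87; Q1=11.60, Q4=11.60; dissipated=7.053
Op 3: GROUND 2: Q2=0; energy lost=29.160
Total dissipated: 39.480 μJ

Answer: 39.48 μJ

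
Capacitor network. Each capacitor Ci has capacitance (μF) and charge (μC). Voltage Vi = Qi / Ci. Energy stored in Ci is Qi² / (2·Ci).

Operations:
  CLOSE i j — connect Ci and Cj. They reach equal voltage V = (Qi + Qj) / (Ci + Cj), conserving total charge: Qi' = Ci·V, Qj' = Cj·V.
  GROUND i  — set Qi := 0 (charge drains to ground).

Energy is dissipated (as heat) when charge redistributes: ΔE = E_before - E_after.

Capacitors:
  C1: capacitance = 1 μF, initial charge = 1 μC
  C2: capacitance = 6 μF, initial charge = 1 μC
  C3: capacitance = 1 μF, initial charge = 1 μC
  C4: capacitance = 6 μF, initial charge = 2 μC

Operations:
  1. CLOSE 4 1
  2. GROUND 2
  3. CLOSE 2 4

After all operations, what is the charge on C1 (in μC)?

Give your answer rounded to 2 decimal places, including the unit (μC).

Initial: C1(1μF, Q=1μC, V=1.00V), C2(6μF, Q=1μC, V=0.17V), C3(1μF, Q=1μC, V=1.00V), C4(6μF, Q=2μC, V=0.33V)
Op 1: CLOSE 4-1: Q_total=3.00, C_total=7.00, V=0.43; Q4=2.57, Q1=0.43; dissipated=0.190
Op 2: GROUND 2: Q2=0; energy lost=0.083
Op 3: CLOSE 2-4: Q_total=2.57, C_total=12.00, V=0.21; Q2=1.29, Q4=1.29; dissipated=0.276
Final charges: Q1=0.43, Q2=1.29, Q3=1.00, Q4=1.29

Answer: 0.43 μC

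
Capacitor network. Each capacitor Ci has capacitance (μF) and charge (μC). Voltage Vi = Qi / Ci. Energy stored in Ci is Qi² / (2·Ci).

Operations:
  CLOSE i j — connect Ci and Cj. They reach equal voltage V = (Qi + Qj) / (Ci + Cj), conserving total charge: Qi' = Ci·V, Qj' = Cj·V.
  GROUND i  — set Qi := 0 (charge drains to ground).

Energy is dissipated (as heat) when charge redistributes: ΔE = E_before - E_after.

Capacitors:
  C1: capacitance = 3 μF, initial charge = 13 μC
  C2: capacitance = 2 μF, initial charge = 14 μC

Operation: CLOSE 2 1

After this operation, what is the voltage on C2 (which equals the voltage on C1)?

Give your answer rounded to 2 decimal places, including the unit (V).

Initial: C1(3μF, Q=13μC, V=4.33V), C2(2μF, Q=14μC, V=7.00V)
Op 1: CLOSE 2-1: Q_total=27.00, C_total=5.00, V=5.40; Q2=10.80, Q1=16.20; dissipated=4.267

Answer: 5.40 V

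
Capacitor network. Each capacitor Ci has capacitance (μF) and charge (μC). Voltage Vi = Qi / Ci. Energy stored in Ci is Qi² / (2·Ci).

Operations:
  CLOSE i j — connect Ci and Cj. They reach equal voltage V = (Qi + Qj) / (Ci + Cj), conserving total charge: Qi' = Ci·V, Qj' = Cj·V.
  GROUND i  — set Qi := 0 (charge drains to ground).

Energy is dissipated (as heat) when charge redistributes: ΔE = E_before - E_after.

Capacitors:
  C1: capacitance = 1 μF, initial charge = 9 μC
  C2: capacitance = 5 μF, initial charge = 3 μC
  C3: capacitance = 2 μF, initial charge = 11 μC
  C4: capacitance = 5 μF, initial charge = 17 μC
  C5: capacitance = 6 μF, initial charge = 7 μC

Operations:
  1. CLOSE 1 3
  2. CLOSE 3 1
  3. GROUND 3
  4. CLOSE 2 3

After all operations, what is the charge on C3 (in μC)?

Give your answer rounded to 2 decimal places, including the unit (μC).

Answer: 0.86 μC

Derivation:
Initial: C1(1μF, Q=9μC, V=9.00V), C2(5μF, Q=3μC, V=0.60V), C3(2μF, Q=11μC, V=5.50V), C4(5μF, Q=17μC, V=3.40V), C5(6μF, Q=7μC, V=1.17V)
Op 1: CLOSE 1-3: Q_total=20.00, C_total=3.00, V=6.67; Q1=6.67, Q3=13.33; dissipated=4.083
Op 2: CLOSE 3-1: Q_total=20.00, C_total=3.00, V=6.67; Q3=13.33, Q1=6.67; dissipated=0.000
Op 3: GROUND 3: Q3=0; energy lost=44.444
Op 4: CLOSE 2-3: Q_total=3.00, C_total=7.00, V=0.43; Q2=2.14, Q3=0.86; dissipated=0.257
Final charges: Q1=6.67, Q2=2.14, Q3=0.86, Q4=17.00, Q5=7.00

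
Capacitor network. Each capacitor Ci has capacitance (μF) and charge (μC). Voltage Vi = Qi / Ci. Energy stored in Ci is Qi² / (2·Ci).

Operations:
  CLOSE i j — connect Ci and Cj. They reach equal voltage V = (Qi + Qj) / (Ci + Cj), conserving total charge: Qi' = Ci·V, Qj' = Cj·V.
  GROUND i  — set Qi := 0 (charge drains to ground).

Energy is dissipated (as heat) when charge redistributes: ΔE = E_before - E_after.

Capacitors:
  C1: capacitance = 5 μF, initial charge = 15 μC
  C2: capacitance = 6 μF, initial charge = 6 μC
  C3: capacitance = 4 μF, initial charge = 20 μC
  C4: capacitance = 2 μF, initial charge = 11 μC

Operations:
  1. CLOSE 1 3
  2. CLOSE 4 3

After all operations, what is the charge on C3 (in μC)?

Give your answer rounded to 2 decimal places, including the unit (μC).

Answer: 17.70 μC

Derivation:
Initial: C1(5μF, Q=15μC, V=3.00V), C2(6μF, Q=6μC, V=1.00V), C3(4μF, Q=20μC, V=5.00V), C4(2μF, Q=11μC, V=5.50V)
Op 1: CLOSE 1-3: Q_total=35.00, C_total=9.00, V=3.89; Q1=19.44, Q3=15.56; dissipated=4.444
Op 2: CLOSE 4-3: Q_total=26.56, C_total=6.00, V=4.43; Q4=8.85, Q3=17.70; dissipated=1.730
Final charges: Q1=19.44, Q2=6.00, Q3=17.70, Q4=8.85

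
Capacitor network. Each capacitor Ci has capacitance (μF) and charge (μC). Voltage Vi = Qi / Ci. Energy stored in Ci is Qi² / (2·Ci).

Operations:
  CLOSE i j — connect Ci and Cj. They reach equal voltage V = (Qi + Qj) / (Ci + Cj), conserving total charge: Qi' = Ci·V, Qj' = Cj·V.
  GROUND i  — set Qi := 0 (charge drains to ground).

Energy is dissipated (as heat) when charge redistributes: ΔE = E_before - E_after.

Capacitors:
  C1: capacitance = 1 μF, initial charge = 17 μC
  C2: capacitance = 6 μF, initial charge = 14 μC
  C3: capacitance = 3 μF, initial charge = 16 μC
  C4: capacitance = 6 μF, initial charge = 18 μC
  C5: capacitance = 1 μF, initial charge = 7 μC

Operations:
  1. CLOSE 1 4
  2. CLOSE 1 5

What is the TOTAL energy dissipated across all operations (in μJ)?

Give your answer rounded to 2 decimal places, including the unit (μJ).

Answer: 85.00 μJ

Derivation:
Initial: C1(1μF, Q=17μC, V=17.00V), C2(6μF, Q=14μC, V=2.33V), C3(3μF, Q=16μC, V=5.33V), C4(6μF, Q=18μC, V=3.00V), C5(1μF, Q=7μC, V=7.00V)
Op 1: CLOSE 1-4: Q_total=35.00, C_total=7.00, V=5.00; Q1=5.00, Q4=30.00; dissipated=84.000
Op 2: CLOSE 1-5: Q_total=12.00, C_total=2.00, V=6.00; Q1=6.00, Q5=6.00; dissipated=1.000
Total dissipated: 85.000 μJ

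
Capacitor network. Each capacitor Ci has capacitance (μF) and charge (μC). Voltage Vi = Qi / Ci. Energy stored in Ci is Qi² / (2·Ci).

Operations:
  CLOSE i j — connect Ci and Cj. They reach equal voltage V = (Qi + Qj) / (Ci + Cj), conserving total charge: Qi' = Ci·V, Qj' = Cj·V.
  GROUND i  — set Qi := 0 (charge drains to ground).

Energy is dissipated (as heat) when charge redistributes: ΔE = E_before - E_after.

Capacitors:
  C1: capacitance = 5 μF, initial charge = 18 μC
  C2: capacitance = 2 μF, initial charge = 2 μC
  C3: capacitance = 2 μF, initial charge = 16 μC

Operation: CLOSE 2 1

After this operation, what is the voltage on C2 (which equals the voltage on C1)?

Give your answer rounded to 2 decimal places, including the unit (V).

Initial: C1(5μF, Q=18μC, V=3.60V), C2(2μF, Q=2μC, V=1.00V), C3(2μF, Q=16μC, V=8.00V)
Op 1: CLOSE 2-1: Q_total=20.00, C_total=7.00, V=2.86; Q2=5.71, Q1=14.29; dissipated=4.829

Answer: 2.86 V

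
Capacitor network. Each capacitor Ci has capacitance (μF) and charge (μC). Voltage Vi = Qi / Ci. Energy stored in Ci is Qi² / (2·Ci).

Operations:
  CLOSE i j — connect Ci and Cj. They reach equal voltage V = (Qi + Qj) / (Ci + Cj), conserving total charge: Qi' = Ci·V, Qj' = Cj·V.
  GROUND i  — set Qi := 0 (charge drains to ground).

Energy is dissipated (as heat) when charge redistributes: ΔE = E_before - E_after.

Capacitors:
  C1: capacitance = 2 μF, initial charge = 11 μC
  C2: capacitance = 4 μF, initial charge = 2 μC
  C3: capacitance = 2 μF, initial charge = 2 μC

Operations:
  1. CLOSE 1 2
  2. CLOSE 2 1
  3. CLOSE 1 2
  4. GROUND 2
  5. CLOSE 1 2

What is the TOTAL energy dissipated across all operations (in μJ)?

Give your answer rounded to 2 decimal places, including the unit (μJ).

Answer: 29.19 μJ

Derivation:
Initial: C1(2μF, Q=11μC, V=5.50V), C2(4μF, Q=2μC, V=0.50V), C3(2μF, Q=2μC, V=1.00V)
Op 1: CLOSE 1-2: Q_total=13.00, C_total=6.00, V=2.17; Q1=4.33, Q2=8.67; dissipated=16.667
Op 2: CLOSE 2-1: Q_total=13.00, C_total=6.00, V=2.17; Q2=8.67, Q1=4.33; dissipated=0.000
Op 3: CLOSE 1-2: Q_total=13.00, C_total=6.00, V=2.17; Q1=4.33, Q2=8.67; dissipated=0.000
Op 4: GROUND 2: Q2=0; energy lost=9.389
Op 5: CLOSE 1-2: Q_total=4.33, C_total=6.00, V=0.72; Q1=1.44, Q2=2.89; dissipated=3.130
Total dissipated: 29.185 μJ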